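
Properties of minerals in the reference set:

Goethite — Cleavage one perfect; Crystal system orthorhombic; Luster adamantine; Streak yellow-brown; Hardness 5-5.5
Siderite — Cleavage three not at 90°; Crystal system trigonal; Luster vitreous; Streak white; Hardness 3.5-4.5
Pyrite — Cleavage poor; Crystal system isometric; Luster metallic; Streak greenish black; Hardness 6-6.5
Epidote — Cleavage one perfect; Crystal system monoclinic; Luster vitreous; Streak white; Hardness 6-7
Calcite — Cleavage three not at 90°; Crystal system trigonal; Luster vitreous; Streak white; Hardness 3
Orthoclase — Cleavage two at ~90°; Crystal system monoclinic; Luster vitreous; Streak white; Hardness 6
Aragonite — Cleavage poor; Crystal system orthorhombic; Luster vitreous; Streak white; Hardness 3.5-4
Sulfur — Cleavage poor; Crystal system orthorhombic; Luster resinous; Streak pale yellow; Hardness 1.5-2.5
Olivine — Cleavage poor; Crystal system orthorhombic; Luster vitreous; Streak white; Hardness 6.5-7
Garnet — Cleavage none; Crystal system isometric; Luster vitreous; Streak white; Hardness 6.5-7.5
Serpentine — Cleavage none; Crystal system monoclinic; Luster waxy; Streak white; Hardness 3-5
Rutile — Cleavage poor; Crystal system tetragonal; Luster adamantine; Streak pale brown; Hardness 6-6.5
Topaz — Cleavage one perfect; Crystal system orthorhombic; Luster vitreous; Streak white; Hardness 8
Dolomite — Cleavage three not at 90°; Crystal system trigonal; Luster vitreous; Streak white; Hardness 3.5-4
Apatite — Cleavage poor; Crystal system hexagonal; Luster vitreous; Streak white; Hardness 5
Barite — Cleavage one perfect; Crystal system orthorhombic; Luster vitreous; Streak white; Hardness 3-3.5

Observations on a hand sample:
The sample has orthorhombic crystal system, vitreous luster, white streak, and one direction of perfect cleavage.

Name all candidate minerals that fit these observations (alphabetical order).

Barite, Topaz

Orthorhombic crystal system: only Goethite, Aragonite, Sulfur, Olivine, Topaz, Barite remain.
Vitreous luster is inconsistent with Goethite, Sulfur.
White streak: consistent with all remaining minerals.
One direction of perfect cleavage rules out Aragonite, Olivine.
The minerals that satisfy all observations are Barite, Topaz.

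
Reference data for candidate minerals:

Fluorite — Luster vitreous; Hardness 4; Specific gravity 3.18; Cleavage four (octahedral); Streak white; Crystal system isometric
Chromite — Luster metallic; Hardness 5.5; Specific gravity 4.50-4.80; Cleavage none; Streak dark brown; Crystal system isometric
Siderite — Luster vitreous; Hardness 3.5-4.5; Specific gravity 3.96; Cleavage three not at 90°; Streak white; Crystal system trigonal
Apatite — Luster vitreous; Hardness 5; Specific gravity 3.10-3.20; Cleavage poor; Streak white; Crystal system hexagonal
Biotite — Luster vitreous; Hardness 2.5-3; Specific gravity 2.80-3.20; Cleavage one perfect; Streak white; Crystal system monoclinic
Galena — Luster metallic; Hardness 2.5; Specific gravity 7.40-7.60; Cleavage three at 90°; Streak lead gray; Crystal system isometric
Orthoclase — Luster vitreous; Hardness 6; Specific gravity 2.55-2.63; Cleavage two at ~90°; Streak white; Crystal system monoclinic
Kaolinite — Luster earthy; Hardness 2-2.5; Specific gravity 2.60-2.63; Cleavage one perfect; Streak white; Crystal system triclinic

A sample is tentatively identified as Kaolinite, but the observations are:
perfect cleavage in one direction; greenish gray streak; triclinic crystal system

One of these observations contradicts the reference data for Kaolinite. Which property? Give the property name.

streak

Perfect cleavage in one direction: Kaolinite has cleavage one perfect — matches.
Greenish gray streak: Kaolinite has white streak — does not match.
Triclinic crystal system: Kaolinite has triclinic system — matches.
Only the streak is inconsistent.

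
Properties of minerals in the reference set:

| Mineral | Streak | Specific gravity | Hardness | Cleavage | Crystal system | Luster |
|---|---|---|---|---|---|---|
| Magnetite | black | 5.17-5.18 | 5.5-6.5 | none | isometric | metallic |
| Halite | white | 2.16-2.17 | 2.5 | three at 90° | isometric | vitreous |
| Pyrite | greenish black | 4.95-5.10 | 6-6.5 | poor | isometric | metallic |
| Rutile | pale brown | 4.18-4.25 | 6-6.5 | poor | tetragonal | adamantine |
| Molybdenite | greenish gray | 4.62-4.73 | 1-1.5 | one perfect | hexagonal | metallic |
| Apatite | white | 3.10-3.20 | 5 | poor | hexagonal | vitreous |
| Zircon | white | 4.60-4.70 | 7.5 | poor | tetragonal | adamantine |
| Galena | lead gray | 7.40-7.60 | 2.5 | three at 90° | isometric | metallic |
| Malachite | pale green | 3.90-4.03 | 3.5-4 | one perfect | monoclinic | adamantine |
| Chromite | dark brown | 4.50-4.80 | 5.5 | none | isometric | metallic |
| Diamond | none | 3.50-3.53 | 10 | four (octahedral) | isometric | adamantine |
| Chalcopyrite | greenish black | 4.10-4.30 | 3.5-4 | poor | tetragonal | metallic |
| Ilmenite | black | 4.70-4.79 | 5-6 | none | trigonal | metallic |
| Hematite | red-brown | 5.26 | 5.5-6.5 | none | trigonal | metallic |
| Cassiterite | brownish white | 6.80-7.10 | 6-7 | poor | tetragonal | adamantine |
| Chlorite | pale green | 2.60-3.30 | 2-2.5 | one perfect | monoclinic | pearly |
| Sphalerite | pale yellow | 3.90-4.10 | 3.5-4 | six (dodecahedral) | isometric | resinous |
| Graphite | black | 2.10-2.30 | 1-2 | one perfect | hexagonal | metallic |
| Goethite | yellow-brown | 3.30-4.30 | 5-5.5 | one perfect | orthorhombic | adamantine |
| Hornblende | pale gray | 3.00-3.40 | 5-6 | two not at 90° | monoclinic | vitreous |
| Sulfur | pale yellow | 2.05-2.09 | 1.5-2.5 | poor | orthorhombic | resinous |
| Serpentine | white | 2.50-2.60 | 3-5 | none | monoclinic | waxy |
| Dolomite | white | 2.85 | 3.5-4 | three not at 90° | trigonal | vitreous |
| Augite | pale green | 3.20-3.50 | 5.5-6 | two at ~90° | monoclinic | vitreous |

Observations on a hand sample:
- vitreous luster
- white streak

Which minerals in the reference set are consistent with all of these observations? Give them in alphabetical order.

Apatite, Dolomite, Halite

Vitreous luster: Halite, Apatite, Hornblende, Dolomite, Augite remain.
White streak is inconsistent with Hornblende, Augite.
The minerals that satisfy all observations are Apatite, Dolomite, Halite.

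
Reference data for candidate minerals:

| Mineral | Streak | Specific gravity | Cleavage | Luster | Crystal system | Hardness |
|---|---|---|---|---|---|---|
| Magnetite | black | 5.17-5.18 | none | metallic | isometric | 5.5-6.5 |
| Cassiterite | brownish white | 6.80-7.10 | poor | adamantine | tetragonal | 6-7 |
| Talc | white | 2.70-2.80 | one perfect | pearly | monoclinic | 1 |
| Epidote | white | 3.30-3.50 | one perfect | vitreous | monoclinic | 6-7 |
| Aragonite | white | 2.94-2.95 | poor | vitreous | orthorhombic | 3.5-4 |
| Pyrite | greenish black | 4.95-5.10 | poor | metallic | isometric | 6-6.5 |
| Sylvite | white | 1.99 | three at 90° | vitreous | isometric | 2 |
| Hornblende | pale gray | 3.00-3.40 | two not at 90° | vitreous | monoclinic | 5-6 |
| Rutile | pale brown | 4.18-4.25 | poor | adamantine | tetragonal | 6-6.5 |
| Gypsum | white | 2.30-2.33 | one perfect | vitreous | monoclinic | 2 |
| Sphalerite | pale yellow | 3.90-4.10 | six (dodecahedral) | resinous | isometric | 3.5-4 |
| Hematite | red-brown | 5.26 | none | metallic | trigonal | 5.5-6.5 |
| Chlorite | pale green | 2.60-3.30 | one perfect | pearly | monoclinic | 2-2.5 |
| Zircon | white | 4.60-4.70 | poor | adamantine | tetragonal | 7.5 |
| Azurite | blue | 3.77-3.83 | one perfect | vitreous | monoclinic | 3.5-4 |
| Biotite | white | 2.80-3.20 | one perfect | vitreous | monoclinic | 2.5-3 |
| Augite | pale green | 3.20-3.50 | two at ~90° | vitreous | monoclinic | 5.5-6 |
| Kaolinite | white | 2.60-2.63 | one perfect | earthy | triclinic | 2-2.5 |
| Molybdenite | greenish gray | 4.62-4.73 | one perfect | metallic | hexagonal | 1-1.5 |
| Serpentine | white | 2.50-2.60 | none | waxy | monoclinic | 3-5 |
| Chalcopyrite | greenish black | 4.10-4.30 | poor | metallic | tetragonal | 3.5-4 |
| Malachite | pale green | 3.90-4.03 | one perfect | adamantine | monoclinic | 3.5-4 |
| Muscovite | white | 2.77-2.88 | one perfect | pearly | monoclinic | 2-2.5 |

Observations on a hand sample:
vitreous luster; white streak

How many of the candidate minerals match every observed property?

Vitreous luster — leaves Epidote, Aragonite, Sylvite, Hornblende, Gypsum, Azurite, Biotite, Augite.
White streak eliminates Hornblende, Azurite, Augite.
Consistent with every observation: Aragonite, Biotite, Epidote, Gypsum, Sylvite.
That is 5 minerals.

5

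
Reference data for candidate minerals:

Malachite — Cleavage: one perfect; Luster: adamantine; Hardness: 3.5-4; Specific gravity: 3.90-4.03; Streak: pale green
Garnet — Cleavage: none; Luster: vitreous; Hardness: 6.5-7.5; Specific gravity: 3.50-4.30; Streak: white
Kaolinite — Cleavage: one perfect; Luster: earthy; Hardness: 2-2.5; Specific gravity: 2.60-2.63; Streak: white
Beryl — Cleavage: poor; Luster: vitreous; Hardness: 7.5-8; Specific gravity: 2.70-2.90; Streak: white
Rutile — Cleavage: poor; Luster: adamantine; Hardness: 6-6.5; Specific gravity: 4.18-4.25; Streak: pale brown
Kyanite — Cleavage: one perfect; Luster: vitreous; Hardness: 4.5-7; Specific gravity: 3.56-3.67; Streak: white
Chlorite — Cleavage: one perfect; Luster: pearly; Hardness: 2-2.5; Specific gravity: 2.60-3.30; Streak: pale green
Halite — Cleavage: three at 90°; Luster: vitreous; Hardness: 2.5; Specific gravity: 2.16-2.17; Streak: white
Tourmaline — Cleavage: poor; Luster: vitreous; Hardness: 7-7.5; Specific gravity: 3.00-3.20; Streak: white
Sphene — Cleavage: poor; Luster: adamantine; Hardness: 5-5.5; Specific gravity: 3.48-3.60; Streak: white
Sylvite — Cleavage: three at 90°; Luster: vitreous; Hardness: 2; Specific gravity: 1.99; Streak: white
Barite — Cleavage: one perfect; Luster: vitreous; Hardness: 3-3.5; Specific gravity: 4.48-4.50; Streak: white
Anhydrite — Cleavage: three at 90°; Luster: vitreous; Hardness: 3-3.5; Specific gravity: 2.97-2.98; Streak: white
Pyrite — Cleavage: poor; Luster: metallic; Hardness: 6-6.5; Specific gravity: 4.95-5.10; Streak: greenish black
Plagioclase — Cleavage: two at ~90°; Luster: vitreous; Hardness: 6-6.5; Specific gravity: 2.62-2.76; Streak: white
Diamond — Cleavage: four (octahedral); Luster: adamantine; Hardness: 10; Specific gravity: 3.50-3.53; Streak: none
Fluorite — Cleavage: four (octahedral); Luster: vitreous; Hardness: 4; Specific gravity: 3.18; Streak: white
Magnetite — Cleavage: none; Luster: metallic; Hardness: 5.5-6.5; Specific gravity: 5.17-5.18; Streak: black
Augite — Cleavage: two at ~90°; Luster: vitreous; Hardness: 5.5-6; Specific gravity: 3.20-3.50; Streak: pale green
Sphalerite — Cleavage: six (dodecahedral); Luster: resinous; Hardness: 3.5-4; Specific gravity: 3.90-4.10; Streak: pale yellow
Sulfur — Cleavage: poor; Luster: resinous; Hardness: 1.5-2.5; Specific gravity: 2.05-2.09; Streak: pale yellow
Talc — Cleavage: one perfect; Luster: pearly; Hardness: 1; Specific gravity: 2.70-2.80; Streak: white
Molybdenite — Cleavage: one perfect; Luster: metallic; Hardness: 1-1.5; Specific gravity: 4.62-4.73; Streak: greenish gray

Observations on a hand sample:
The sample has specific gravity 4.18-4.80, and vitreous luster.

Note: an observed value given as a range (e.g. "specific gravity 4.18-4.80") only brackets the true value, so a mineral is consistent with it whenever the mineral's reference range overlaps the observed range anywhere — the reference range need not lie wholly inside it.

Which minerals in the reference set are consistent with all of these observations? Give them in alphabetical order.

Specific gravity 4.18-4.80 — only Garnet, Rutile, Barite, Molybdenite remain.
Vitreous luster eliminates Rutile, Molybdenite.
The minerals that satisfy all observations are Barite, Garnet.

Barite, Garnet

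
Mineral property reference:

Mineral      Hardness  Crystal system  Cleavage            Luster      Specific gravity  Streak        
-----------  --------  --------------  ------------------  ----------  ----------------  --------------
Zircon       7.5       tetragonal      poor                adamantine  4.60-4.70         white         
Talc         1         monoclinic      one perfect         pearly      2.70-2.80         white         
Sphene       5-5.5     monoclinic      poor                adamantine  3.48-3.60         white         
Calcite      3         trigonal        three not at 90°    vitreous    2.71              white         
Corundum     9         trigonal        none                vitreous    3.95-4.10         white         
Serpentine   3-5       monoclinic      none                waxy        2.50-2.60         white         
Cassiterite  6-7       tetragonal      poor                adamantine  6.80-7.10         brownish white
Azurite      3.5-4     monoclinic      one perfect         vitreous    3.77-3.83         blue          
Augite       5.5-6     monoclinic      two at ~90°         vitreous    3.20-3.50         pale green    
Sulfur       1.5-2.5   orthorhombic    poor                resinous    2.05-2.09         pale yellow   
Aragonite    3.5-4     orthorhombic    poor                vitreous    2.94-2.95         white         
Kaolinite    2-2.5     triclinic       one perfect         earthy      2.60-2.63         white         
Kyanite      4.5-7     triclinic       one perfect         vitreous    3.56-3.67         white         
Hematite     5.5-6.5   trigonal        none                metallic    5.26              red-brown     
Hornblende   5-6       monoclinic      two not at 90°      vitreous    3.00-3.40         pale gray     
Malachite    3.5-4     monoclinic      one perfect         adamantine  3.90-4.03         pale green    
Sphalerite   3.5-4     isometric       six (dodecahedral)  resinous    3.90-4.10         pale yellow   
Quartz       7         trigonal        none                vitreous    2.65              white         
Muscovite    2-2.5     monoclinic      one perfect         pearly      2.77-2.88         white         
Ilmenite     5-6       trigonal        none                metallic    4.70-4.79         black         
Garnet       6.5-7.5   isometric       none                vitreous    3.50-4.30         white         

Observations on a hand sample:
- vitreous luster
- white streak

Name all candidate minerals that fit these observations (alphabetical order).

Aragonite, Calcite, Corundum, Garnet, Kyanite, Quartz

Vitreous luster — Calcite, Corundum, Azurite, Augite, Aragonite, Kyanite, Hornblende, Quartz, Garnet remain.
White streak rules out Azurite, Augite, Hornblende.
Remaining candidates: Aragonite, Calcite, Corundum, Garnet, Kyanite, Quartz.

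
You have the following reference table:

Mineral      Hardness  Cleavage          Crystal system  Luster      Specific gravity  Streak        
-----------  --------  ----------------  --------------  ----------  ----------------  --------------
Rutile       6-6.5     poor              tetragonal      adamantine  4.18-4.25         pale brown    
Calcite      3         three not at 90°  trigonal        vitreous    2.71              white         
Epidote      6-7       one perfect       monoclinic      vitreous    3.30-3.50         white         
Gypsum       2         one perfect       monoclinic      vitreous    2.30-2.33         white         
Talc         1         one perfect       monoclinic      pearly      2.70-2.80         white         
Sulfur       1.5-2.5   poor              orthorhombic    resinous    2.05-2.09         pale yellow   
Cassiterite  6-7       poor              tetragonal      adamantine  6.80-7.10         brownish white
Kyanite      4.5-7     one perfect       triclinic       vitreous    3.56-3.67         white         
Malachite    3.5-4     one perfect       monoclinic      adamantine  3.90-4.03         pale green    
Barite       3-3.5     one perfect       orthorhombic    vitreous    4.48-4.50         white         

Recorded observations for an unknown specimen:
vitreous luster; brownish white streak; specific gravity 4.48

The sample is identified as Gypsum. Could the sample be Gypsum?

Vitreous luster — matches Gypsum (vitreous luster).
Brownish white streak — Gypsum has white streak; which does not match.
Specific gravity 4.48 — Gypsum has SG 2.30-2.33; which does not match.
2 of the observed properties are inconsistent with Gypsum.

Inconsistent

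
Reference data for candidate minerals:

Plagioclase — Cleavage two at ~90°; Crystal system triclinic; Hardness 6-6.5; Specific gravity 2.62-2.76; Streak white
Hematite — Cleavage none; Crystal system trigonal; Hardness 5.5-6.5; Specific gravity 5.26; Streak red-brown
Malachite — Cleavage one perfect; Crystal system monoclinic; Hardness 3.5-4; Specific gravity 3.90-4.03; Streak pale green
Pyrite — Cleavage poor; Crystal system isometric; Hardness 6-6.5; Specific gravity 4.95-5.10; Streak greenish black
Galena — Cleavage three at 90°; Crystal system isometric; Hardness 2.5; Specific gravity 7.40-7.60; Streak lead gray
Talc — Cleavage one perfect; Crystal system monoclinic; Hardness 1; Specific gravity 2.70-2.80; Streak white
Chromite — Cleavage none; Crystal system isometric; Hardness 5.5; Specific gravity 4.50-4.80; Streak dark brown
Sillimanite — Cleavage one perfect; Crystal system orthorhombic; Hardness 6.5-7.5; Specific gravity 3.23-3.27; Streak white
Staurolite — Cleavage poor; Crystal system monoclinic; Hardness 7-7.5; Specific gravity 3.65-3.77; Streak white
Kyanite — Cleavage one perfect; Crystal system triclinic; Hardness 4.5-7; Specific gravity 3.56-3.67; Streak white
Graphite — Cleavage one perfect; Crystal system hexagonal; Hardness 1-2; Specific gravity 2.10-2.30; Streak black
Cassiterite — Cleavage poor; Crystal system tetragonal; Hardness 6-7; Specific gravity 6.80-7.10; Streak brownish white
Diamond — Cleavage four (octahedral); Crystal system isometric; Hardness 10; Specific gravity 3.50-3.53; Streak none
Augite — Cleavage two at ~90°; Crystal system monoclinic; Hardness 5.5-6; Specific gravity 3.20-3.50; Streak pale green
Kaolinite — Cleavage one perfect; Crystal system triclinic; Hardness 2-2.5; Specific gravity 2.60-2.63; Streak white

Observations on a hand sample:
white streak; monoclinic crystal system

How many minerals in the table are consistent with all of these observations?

2

White streak: narrows the field to Plagioclase, Talc, Sillimanite, Staurolite, Kyanite, Kaolinite.
Monoclinic crystal system: leaves Talc, Staurolite.
Remaining candidates: Staurolite, Talc.
That is 2 minerals.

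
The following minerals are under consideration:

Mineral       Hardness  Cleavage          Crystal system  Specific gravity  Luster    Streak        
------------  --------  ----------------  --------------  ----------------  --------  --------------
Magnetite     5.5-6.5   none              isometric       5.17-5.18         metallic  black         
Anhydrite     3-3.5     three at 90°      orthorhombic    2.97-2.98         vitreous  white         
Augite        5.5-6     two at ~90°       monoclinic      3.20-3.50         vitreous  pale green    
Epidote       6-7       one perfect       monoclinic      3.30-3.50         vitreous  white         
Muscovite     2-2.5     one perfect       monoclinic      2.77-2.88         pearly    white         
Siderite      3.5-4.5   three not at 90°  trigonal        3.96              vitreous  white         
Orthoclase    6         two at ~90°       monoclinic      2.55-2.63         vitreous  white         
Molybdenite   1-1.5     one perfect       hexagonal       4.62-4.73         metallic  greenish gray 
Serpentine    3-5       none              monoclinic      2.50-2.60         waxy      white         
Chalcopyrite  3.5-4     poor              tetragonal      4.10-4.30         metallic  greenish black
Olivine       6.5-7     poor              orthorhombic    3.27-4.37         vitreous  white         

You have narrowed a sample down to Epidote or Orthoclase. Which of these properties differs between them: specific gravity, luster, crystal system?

Specific gravity: Epidote 3.30-3.50, Orthoclase 2.55-2.63 — distinct.
Luster: both vitreous — same for both.
Crystal system: both monoclinic — same for both.
Only specific gravity differs between Epidote and Orthoclase among the listed tests.

specific gravity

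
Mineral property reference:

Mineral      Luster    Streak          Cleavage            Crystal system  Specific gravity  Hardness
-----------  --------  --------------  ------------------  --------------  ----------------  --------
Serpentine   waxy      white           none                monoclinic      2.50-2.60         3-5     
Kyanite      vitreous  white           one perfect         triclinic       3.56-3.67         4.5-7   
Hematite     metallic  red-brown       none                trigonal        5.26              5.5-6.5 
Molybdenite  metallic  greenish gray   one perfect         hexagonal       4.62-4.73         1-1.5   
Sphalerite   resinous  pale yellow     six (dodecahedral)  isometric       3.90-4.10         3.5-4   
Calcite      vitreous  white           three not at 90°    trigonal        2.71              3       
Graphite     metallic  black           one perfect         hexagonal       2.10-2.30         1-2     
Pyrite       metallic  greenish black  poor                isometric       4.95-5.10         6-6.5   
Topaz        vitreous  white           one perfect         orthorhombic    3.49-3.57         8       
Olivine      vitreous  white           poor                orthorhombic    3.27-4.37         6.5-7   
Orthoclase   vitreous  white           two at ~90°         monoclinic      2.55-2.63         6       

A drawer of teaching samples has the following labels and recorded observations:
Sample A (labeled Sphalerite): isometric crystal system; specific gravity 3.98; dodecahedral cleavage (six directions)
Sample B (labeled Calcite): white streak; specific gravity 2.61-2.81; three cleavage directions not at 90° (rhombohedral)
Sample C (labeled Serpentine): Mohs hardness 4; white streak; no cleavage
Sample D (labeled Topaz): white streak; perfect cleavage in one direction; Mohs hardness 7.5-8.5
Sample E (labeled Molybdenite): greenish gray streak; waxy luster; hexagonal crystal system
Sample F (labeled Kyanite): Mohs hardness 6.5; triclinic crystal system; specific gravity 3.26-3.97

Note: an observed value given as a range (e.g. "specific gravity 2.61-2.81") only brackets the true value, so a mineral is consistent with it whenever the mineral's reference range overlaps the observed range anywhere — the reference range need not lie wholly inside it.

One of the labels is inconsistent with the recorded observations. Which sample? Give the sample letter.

E

Sample A: nothing contradicts Sphalerite.
Sample B: nothing contradicts Calcite.
Sample C: nothing contradicts Serpentine.
Sample D: nothing contradicts Topaz.
Sample E: Molybdenite has metallic luster, but the record shows waxy luster — this label is wrong.
Sample F: nothing contradicts Kyanite.
Sample E is the mislabeled one.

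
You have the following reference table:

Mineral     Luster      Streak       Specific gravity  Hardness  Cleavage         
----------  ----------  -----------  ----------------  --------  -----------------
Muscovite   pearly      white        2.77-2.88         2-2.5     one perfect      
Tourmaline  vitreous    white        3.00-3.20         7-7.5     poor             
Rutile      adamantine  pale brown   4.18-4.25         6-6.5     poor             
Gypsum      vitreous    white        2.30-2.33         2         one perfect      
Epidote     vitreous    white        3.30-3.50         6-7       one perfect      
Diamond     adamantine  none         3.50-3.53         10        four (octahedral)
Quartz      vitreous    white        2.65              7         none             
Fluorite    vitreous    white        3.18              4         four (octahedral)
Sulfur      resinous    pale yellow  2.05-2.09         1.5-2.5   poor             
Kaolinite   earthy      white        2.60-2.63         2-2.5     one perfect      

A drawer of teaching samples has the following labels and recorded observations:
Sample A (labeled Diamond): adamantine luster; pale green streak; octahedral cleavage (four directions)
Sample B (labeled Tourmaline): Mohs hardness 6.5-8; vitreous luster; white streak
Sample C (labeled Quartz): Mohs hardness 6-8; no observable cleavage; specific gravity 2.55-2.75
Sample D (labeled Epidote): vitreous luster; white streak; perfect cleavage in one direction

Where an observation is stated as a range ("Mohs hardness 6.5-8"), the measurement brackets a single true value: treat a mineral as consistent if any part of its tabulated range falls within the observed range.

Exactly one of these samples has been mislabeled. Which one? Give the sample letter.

Sample A: Diamond has no streak, but the record shows pale green streak — this label is wrong.
Sample B: observations are consistent with Tourmaline.
Sample C: observations are consistent with Quartz.
Sample D: observations are consistent with Epidote.
Only sample A is inconsistent with its label.

A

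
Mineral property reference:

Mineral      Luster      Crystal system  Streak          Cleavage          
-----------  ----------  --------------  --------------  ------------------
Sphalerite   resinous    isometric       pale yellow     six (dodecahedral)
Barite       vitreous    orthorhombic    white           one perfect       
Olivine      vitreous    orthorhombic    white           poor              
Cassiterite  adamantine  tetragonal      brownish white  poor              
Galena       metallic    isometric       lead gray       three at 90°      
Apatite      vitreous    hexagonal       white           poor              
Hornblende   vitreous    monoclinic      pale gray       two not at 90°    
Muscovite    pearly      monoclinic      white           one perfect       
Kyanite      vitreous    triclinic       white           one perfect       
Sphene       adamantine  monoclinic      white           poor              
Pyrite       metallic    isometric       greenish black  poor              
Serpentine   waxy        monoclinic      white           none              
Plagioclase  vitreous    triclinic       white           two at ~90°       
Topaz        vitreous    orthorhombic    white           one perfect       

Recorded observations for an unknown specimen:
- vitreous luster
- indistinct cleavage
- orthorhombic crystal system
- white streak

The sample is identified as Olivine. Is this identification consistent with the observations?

Yes

Vitreous luster — fits Olivine (vitreous luster).
Indistinct cleavage — fits Olivine (cleavage poor).
Orthorhombic crystal system — fits Olivine (orthorhombic system).
White streak — fits Olivine (white streak).
All observations are consistent with the tabulated values for Olivine.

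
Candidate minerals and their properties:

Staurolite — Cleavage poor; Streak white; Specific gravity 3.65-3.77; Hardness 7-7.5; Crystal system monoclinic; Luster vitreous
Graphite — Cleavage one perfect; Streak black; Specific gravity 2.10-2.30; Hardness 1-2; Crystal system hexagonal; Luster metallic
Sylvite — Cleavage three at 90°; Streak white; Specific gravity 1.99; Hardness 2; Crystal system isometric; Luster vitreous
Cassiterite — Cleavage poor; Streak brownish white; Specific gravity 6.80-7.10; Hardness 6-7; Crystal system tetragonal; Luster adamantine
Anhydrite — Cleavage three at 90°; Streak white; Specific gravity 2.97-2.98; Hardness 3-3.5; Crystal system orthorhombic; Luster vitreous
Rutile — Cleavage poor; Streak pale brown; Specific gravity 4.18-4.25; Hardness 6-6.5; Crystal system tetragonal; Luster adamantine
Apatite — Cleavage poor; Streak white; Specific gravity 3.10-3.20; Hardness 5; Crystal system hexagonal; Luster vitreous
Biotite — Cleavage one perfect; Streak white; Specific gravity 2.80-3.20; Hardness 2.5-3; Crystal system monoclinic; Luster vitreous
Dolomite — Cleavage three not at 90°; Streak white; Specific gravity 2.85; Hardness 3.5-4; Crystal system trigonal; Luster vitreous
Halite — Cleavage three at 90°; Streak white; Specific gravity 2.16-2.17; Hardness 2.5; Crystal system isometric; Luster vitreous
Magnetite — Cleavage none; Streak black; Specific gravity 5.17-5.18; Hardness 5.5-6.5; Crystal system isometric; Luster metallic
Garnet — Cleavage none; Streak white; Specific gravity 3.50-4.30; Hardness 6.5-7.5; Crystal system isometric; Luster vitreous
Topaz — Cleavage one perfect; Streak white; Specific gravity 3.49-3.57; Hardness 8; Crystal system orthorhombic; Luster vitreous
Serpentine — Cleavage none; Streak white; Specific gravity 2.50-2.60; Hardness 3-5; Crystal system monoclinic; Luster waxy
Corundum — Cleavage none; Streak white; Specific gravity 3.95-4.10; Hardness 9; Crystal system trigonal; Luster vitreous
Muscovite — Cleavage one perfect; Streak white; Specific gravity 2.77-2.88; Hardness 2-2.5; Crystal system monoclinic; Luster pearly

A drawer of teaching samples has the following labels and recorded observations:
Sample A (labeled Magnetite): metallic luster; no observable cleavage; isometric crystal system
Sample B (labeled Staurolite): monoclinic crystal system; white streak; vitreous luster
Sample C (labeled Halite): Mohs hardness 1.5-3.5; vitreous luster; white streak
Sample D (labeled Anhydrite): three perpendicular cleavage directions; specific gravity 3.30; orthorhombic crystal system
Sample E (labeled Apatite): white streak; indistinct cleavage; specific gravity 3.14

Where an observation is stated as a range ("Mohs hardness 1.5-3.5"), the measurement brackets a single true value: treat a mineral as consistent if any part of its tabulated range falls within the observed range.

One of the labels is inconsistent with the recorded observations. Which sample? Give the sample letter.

Sample A: all recorded properties match Magnetite.
Sample B: all recorded properties match Staurolite.
Sample C: all recorded properties match Halite.
Sample D: Anhydrite has SG 2.97-2.98, but the record shows specific gravity 3.30 — this label is wrong.
Sample E: all recorded properties match Apatite.
Sample D is the mislabeled one.

D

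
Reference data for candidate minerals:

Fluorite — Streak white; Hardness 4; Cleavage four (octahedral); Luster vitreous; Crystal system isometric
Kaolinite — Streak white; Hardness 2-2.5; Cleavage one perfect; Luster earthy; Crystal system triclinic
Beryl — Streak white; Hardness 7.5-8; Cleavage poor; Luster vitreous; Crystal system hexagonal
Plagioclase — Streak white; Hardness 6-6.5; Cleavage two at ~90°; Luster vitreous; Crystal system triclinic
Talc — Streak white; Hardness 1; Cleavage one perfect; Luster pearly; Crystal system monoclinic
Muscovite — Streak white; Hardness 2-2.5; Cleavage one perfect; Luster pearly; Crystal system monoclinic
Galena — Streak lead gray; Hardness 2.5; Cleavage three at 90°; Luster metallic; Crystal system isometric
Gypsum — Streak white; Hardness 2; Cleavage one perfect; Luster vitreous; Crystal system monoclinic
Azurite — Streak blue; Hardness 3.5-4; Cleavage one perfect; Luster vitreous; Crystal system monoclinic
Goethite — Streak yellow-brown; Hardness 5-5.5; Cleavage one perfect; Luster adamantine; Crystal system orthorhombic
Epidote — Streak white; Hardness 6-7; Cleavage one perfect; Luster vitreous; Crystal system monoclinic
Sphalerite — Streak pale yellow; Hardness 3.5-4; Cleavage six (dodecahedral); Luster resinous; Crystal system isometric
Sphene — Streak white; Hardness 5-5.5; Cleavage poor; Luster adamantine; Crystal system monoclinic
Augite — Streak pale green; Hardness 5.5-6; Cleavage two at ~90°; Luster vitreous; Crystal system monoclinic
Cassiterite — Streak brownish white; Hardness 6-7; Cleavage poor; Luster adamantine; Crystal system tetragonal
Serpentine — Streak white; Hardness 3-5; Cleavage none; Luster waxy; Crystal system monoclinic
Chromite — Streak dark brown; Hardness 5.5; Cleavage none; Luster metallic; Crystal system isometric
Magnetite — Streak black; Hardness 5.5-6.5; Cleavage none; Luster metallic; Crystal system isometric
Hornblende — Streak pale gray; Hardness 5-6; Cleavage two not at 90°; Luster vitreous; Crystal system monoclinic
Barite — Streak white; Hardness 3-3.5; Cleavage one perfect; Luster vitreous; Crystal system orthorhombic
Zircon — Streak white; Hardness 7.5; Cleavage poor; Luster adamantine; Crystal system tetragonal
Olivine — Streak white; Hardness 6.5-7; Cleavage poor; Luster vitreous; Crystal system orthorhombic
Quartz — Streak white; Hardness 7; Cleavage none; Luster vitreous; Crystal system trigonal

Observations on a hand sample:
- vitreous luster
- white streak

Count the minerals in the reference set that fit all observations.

Vitreous luster: Fluorite, Beryl, Plagioclase, Gypsum, Azurite, Epidote, Augite, Hornblende, Barite, Olivine, Quartz remain.
White streak eliminates Azurite, Augite, Hornblende.
Remaining candidates: Barite, Beryl, Epidote, Fluorite, Gypsum, Olivine, Plagioclase, Quartz.
That is 8 minerals.

8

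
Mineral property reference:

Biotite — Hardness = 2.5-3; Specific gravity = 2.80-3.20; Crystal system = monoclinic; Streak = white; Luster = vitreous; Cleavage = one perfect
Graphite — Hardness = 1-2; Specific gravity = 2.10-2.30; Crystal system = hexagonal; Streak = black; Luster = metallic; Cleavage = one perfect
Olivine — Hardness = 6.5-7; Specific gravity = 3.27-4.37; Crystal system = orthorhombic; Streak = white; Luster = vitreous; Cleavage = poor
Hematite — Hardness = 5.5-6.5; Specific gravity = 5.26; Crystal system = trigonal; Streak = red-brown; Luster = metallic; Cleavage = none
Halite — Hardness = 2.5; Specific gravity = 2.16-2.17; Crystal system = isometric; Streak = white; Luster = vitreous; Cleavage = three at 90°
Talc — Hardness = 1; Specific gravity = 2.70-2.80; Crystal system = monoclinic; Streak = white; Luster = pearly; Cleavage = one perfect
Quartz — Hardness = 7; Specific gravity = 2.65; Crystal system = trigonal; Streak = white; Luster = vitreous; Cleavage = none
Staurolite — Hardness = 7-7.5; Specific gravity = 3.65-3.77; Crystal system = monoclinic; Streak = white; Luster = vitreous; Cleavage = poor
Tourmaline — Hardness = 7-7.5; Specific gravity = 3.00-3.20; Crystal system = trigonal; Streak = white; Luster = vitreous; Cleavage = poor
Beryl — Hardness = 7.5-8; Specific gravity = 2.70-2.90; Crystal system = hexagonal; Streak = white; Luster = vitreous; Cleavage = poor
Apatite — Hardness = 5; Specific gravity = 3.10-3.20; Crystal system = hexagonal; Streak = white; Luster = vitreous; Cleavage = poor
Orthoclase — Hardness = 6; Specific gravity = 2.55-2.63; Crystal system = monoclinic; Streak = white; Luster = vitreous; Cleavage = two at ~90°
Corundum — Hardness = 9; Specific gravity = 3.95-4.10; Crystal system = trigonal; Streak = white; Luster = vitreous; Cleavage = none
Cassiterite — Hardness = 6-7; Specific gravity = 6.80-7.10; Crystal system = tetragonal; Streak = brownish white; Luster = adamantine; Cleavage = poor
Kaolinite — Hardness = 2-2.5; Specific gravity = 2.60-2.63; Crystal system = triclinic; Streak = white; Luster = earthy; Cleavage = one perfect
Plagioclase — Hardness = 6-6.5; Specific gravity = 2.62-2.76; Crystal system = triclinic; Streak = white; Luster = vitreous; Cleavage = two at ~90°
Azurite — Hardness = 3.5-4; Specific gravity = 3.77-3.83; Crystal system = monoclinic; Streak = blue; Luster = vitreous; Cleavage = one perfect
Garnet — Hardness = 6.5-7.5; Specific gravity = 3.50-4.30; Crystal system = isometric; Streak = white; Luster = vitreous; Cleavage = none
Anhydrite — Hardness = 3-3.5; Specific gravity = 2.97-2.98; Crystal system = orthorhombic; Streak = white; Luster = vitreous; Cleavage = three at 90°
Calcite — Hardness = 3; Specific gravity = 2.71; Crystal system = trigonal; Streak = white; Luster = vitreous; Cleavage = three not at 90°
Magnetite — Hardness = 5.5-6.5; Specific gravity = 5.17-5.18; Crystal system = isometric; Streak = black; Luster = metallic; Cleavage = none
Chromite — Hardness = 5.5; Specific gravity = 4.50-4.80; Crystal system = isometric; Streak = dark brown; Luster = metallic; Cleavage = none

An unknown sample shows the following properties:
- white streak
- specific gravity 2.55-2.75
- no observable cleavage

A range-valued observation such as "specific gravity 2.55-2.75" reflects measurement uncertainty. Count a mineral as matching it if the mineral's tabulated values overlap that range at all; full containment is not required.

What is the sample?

Quartz

White streak is inconsistent with Graphite, Hematite, Cassiterite, Azurite, Magnetite, Chromite.
Specific gravity 2.55-2.75: narrows the field to Talc, Quartz, Beryl, Orthoclase, Kaolinite, Plagioclase, Calcite.
No observable cleavage: only Quartz remains.
The only mineral consistent with every observation is Quartz.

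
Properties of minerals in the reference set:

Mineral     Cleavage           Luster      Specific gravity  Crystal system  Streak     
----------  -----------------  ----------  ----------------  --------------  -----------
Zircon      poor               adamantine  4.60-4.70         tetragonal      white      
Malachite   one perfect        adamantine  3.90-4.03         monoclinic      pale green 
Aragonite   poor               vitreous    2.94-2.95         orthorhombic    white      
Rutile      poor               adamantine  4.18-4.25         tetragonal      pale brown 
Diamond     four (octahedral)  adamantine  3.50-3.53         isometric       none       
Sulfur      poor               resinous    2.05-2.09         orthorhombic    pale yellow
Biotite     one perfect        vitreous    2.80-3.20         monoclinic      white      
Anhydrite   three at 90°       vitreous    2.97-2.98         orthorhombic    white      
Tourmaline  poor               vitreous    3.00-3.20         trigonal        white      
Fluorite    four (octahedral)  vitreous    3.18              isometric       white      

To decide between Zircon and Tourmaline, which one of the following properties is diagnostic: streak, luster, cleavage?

Streak: both white — same for both.
Luster: Zircon adamantine, Tourmaline vitreous — these differ.
Cleavage: both poor — same for both.
Only luster differs between Zircon and Tourmaline among the listed tests.

luster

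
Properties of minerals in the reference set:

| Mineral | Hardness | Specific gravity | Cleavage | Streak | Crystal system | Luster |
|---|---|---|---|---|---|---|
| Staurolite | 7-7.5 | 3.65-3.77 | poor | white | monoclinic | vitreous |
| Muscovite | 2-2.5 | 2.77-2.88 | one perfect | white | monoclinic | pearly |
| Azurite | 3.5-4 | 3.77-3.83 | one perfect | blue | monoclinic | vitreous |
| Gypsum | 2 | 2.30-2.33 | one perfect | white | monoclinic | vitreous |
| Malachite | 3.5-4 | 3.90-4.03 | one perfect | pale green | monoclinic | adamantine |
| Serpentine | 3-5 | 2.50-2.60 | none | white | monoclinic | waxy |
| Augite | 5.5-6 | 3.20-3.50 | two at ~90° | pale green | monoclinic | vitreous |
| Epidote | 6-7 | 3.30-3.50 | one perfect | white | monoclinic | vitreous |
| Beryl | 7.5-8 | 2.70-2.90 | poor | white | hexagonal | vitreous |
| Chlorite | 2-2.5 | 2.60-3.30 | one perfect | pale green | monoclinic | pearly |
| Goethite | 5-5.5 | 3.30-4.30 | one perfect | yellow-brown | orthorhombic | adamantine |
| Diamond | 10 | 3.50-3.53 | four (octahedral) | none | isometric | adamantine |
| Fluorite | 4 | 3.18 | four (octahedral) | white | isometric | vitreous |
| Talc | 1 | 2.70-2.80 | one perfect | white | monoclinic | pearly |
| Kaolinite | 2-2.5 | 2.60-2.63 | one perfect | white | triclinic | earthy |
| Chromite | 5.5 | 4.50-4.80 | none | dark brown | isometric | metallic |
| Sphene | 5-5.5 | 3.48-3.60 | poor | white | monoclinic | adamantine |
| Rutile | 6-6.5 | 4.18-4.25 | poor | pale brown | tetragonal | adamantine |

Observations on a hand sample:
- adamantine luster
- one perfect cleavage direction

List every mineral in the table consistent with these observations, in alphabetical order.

Goethite, Malachite

Adamantine luster — narrows the field to Malachite, Goethite, Diamond, Sphene, Rutile.
One perfect cleavage direction — leaves Malachite, Goethite.
Consistent with every observation: Goethite, Malachite.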